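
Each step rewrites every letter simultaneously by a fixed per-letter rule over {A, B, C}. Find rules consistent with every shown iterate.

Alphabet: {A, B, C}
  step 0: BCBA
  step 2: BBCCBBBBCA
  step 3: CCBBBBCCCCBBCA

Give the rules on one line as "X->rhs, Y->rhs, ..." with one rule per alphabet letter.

A->CA, B->C, C->BB

  step 2 ⇒ step 3: BBCCBBBBCA ⇒ C·C·BB·BB·C·C·C·C·BB·CA
    A ↦ CA
    B ↦ C
    C ↦ BB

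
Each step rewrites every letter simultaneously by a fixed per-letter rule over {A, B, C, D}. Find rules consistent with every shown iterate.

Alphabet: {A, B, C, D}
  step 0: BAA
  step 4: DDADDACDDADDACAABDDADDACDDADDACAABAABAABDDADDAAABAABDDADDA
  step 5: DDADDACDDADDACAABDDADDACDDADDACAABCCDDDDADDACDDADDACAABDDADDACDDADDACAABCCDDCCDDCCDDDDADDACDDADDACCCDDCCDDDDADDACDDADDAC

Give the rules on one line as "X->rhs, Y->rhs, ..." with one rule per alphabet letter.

A->C, B->DD, C->AAB, D->DDA

  step 4 ⇒ step 5: DDADDACDDADDACAABDDADDACDDADDACAABAABAABDDADDAAABAABDDADDA ⇒ DDA·DDA·C·DDA·DDA·C·AAB·DDA·DDA·C·DDA·DDA·C·AAB·C·C·DD·DDA·DDA·C·DDA·DDA·C·AAB·DDA·DDA·C·DDA·DDA·C·AAB·C·C·DD·C·C·DD·C·C·DD·DDA·DDA·C·DDA·DDA·C·C·C·DD·C·C·DD·DDA·DDA·C·DDA·DDA·C
    A ↦ C
    B ↦ DD
    C ↦ AAB
    D ↦ DDA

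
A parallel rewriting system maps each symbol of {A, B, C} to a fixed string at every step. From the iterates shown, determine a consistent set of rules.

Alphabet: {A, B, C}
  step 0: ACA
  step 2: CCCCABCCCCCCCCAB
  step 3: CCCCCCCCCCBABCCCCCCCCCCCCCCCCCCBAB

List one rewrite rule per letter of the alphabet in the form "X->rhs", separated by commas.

A->CCB, B->AB, C->CC

  step 2 ⇒ step 3: CCCCABCCCCCCCCAB ⇒ CC·CC·CC·CC·CCB·AB·CC·CC·CC·CC·CC·CC·CC·CC·CCB·AB
    A ↦ CCB
    B ↦ AB
    C ↦ CC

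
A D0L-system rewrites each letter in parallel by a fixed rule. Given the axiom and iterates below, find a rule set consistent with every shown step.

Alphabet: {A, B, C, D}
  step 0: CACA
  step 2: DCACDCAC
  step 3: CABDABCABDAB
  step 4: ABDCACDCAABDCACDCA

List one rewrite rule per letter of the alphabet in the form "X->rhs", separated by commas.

A->D, B->CA, C->AB, D->C

  step 3 ⇒ step 4: CABDABCABDAB ⇒ AB·D·CA·C·D·CA·AB·D·CA·C·D·CA
    A ↦ D
    B ↦ CA
    C ↦ AB
    D ↦ C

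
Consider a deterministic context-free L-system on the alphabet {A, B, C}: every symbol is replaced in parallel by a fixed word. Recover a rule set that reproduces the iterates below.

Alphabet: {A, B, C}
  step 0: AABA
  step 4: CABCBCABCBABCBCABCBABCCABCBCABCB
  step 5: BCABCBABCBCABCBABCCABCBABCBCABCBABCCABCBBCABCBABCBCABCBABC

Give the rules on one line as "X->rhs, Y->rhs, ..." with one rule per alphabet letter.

  step 4 ⇒ step 5: CABCBCABCBABCBCABCBABCCABCBCABCB ⇒ B·C·ABC·B·ABC·B·C·ABC·B·ABC·C·ABC·B·ABC·B·C·ABC·B·ABC·C·ABC·B·B·C·ABC·B·ABC·B·C·ABC·B·ABC
    A ↦ C
    B ↦ ABC
    C ↦ B

A->C, B->ABC, C->B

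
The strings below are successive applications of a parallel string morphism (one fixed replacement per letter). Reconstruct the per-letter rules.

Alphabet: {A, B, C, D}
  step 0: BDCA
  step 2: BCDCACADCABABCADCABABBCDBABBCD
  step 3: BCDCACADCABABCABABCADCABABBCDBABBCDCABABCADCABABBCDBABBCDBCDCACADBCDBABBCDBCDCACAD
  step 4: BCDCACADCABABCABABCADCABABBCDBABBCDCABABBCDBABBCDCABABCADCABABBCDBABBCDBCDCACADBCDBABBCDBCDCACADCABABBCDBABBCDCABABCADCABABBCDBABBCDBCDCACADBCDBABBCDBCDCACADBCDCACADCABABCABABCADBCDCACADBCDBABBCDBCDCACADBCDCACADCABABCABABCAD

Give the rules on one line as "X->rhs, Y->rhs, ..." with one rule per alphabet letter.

A->BAB, B->BCD, C->CA, D->CAD

  step 3 ⇒ step 4: BCDCACADCABABCABABCADCABABBCDBABBCDCABABCADCABABBCDBABBCDBCDCACADBCDBABBCDBCDCACAD ⇒ BCD·CA·CAD·CA·BAB·CA·BAB·CAD·CA·BAB·BCD·BAB·BCD·CA·BAB·BCD·BAB·BCD·CA·BAB·CAD·CA·BAB·BCD·BAB·BCD·BCD·CA·CAD·BCD·BAB·BCD·BCD·CA·CAD·CA·BAB·BCD·BAB·BCD·CA·BAB·CAD·CA·BAB·BCD·BAB·BCD·BCD·CA·CAD·BCD·BAB·BCD·BCD·CA·CAD·BCD·CA·CAD·CA·BAB·CA·BAB·CAD·BCD·CA·CAD·BCD·BAB·BCD·BCD·CA·CAD·BCD·CA·CAD·CA·BAB·CA·BAB·CAD
    A ↦ BAB
    B ↦ BCD
    C ↦ CA
    D ↦ CAD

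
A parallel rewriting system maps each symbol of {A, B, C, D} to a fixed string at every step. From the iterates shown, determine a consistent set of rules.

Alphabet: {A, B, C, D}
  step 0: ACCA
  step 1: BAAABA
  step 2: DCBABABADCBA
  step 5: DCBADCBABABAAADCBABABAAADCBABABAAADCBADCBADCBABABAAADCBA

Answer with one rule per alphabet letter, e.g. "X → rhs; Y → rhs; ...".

A->BA, B->DC, C->A, D->A

  step 1 ⇒ step 2: BAAABA ⇒ DC·BA·BA·BA·DC·BA
    A ↦ BA
    B ↦ DC
  step 0 ⇒ step 1: ACCA ⇒ BA·A·A·BA
    C ↦ A
    D ↦ A  (constrained at step 2)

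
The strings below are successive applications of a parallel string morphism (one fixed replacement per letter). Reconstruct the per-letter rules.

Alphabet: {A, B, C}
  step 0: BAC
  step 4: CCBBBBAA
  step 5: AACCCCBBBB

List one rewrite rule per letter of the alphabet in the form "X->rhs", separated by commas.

A->BB, B->C, C->A

  step 4 ⇒ step 5: CCBBBBAA ⇒ A·A·C·C·C·C·BB·BB
    A ↦ BB
    B ↦ C
    C ↦ A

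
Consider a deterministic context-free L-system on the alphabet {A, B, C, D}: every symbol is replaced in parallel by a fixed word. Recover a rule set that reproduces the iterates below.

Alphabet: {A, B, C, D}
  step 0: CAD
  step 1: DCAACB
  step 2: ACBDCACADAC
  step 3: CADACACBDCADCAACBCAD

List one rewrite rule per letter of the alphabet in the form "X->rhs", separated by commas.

A->CA, B->AC, C->D, D->ACB

  step 2 ⇒ step 3: ACBDCACADAC ⇒ CA·D·AC·ACB·D·CA·D·CA·ACB·CA·D
    A ↦ CA
    B ↦ AC
    C ↦ D
    D ↦ ACB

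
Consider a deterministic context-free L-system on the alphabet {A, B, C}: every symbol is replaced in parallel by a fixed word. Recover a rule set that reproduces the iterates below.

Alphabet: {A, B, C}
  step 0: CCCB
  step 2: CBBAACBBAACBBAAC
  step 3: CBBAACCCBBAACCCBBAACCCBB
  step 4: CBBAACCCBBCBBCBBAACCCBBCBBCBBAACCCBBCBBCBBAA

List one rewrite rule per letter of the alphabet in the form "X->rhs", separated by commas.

A->C, B->A, C->CBB

  step 3 ⇒ step 4: CBBAACCCBBAACCCBBAACCCBB ⇒ CBB·A·A·C·C·CBB·CBB·CBB·A·A·C·C·CBB·CBB·CBB·A·A·C·C·CBB·CBB·CBB·A·A
    A ↦ C
    B ↦ A
    C ↦ CBB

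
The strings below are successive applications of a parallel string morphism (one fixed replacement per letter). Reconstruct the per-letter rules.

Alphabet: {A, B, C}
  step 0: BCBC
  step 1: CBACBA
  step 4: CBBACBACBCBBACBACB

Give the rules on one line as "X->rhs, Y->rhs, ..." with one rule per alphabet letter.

A->B, B->CB, C->A

  step 0 ⇒ step 1: BCBC ⇒ CB·A·CB·A
    B ↦ CB
    C ↦ A
    A ↦ B  (constrained at step 1)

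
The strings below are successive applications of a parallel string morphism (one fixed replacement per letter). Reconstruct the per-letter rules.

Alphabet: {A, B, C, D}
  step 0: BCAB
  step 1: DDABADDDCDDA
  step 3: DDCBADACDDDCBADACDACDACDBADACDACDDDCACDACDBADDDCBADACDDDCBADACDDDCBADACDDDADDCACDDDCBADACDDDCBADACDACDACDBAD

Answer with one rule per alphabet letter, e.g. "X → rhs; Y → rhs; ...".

  step 0 ⇒ step 1: BCAB ⇒ DDA·BAD·DDC·DDA
    A ↦ DDC
    B ↦ DDA
    C ↦ BAD
    D ↦ ACD  (constrained at step 1)

A->DDC, B->DDA, C->BAD, D->ACD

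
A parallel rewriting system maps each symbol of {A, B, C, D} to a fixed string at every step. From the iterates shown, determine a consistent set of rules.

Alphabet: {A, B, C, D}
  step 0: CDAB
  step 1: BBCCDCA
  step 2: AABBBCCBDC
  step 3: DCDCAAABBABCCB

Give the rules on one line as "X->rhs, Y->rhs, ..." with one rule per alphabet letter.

A->DC, B->A, C->B, D->BCC

  step 2 ⇒ step 3: AABBBCCBDC ⇒ DC·DC·A·A·A·B·B·A·BCC·B
    A ↦ DC
    B ↦ A
    C ↦ B
    D ↦ BCC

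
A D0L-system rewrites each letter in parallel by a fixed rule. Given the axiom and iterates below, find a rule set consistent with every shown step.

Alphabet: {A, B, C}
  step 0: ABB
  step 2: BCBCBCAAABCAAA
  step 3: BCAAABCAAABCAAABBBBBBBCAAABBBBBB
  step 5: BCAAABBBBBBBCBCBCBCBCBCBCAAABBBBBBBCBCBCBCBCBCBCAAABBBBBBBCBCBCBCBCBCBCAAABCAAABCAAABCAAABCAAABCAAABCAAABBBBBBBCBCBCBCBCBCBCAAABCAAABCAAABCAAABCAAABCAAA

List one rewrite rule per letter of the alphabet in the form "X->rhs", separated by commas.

A->BB, B->BC, C->AAA

  step 2 ⇒ step 3: BCBCBCAAABCAAA ⇒ BC·AAA·BC·AAA·BC·AAA·BB·BB·BB·BC·AAA·BB·BB·BB
    A ↦ BB
    B ↦ BC
    C ↦ AAA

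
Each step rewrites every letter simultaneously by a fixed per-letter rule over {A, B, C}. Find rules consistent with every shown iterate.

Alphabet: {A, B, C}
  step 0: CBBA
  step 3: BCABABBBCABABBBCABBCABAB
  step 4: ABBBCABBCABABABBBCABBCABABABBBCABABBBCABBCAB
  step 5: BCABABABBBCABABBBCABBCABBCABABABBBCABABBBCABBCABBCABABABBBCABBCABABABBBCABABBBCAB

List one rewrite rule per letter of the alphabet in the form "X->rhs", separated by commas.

A->BC, B->AB, C->B

  step 4 ⇒ step 5: ABBBCABBCABABABBBCABBCABABABBBCABABBBCABBCAB ⇒ BC·AB·AB·AB·B·BC·AB·AB·B·BC·AB·BC·AB·BC·AB·AB·AB·B·BC·AB·AB·B·BC·AB·BC·AB·BC·AB·AB·AB·B·BC·AB·BC·AB·AB·AB·B·BC·AB·AB·B·BC·AB
    A ↦ BC
    B ↦ AB
    C ↦ B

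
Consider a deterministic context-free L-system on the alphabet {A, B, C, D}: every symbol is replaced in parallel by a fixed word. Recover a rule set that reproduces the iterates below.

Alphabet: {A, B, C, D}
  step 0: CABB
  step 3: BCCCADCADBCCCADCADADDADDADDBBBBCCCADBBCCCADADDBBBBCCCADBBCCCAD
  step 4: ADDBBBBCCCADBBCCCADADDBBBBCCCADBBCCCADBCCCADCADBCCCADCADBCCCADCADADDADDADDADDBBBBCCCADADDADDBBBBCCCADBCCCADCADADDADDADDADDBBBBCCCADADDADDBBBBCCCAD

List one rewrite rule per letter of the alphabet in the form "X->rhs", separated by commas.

A->BCC, B->ADD, C->B, D->CAD

  step 3 ⇒ step 4: BCCCADCADBCCCADCADADDADDADDBBBBCCCADBBCCCADADDBBBBCCCADBBCCCAD ⇒ ADD·B·B·B·BCC·CAD·B·BCC·CAD·ADD·B·B·B·BCC·CAD·B·BCC·CAD·BCC·CAD·CAD·BCC·CAD·CAD·BCC·CAD·CAD·ADD·ADD·ADD·ADD·B·B·B·BCC·CAD·ADD·ADD·B·B·B·BCC·CAD·BCC·CAD·CAD·ADD·ADD·ADD·ADD·B·B·B·BCC·CAD·ADD·ADD·B·B·B·BCC·CAD
    A ↦ BCC
    B ↦ ADD
    C ↦ B
    D ↦ CAD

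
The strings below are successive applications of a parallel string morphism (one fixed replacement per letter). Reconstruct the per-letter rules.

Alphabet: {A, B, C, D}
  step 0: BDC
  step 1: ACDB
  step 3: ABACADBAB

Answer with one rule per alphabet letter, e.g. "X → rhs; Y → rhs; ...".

A->AB, B->A, C->DB, D->C

  step 0 ⇒ step 1: BDC ⇒ A·C·DB
    B ↦ A
    C ↦ DB
    D ↦ C
    A ↦ AB  (constrained at step 1)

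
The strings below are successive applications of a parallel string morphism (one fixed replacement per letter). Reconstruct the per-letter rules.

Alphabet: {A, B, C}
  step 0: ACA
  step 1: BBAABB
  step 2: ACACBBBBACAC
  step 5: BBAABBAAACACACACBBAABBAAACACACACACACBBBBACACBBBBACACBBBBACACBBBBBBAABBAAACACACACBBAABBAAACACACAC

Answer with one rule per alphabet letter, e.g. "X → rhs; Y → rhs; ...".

A->BB, B->AC, C->AA

  step 1 ⇒ step 2: BBAABB ⇒ AC·AC·BB·BB·AC·AC
    A ↦ BB
    B ↦ AC
  step 0 ⇒ step 1: ACA ⇒ BB·AA·BB
    C ↦ AA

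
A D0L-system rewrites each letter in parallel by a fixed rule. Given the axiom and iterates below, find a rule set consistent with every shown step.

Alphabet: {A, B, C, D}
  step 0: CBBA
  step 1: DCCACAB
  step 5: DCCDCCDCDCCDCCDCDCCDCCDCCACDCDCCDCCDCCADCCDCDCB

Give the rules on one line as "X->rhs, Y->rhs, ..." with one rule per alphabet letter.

A->B, B->CA, C->DC, D->C

  step 0 ⇒ step 1: CBBA ⇒ DC·CA·CA·B
    A ↦ B
    B ↦ CA
    C ↦ DC
    D ↦ C  (constrained at step 1)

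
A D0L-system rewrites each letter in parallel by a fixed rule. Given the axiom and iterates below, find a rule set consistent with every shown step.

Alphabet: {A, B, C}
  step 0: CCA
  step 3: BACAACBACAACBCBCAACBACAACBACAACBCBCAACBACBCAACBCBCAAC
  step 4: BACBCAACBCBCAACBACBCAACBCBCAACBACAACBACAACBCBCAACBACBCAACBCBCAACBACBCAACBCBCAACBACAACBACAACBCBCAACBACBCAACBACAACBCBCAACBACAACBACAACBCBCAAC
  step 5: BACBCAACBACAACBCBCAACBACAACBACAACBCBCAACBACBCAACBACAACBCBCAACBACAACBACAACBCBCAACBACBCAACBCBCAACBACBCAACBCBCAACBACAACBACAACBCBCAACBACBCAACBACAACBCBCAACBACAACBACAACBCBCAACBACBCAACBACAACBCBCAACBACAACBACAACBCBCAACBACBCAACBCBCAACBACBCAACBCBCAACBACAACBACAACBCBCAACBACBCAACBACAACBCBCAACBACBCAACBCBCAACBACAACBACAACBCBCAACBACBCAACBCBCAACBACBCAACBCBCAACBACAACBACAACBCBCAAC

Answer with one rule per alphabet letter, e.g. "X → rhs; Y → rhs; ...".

  step 4 ⇒ step 5: BACBCAACBCBCAACBACBCAACBCBCAACBACAACBACAACBCBCAACBACBCAACBCBCAACBACBCAACBCBCAACBACAACBACAACBCBCAACBACBCAACBACAACBCBCAACBACAACBACAACBCBCAAC ⇒ BAC·BC·AAC·BAC·AAC·BC·BC·AAC·BAC·AAC·BAC·AAC·BC·BC·AAC·BAC·BC·AAC·BAC·AAC·BC·BC·AAC·BAC·AAC·BAC·AAC·BC·BC·AAC·BAC·BC·AAC·BC·BC·AAC·BAC·BC·AAC·BC·BC·AAC·BAC·AAC·BAC·AAC·BC·BC·AAC·BAC·BC·AAC·BAC·AAC·BC·BC·AAC·BAC·AAC·BAC·AAC·BC·BC·AAC·BAC·BC·AAC·BAC·AAC·BC·BC·AAC·BAC·AAC·BAC·AAC·BC·BC·AAC·BAC·BC·AAC·BC·BC·AAC·BAC·BC·AAC·BC·BC·AAC·BAC·AAC·BAC·AAC·BC·BC·AAC·BAC·BC·AAC·BAC·AAC·BC·BC·AAC·BAC·BC·AAC·BC·BC·AAC·BAC·AAC·BAC·AAC·BC·BC·AAC·BAC·BC·AAC·BC·BC·AAC·BAC·BC·AAC·BC·BC·AAC·BAC·AAC·BAC·AAC·BC·BC·AAC
    A ↦ BC
    B ↦ BAC
    C ↦ AAC

A->BC, B->BAC, C->AAC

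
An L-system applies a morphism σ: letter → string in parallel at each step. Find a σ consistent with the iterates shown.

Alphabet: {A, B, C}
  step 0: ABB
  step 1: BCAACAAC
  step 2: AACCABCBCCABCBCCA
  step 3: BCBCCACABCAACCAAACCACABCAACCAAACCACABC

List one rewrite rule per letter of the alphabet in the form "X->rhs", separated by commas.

A->BC, B->AAC, C->CA

  step 2 ⇒ step 3: AACCABCBCCABCBCCA ⇒ BC·BC·CA·CA·BC·AAC·CA·AAC·CA·CA·BC·AAC·CA·AAC·CA·CA·BC
    A ↦ BC
    B ↦ AAC
    C ↦ CA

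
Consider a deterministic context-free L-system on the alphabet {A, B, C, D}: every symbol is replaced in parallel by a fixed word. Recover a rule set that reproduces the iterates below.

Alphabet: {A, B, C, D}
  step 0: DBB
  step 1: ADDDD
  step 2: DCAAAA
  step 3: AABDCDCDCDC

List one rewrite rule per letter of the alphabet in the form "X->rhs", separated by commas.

  step 2 ⇒ step 3: DCAAAA ⇒ A·AB·DC·DC·DC·DC
    A ↦ DC
    C ↦ AB
    D ↦ A
  step 0 ⇒ step 1: DBB ⇒ A·DD·DD
    B ↦ DD

A->DC, B->DD, C->AB, D->A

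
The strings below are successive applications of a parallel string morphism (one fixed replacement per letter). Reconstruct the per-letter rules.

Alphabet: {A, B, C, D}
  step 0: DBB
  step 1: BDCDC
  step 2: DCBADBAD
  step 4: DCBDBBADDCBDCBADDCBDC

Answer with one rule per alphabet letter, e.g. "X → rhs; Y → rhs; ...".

A->BD, B->DC, C->AD, D->B

  step 1 ⇒ step 2: BDCDC ⇒ DC·B·AD·B·AD
    B ↦ DC
    C ↦ AD
    D ↦ B
    A ↦ BD  (constrained at step 2)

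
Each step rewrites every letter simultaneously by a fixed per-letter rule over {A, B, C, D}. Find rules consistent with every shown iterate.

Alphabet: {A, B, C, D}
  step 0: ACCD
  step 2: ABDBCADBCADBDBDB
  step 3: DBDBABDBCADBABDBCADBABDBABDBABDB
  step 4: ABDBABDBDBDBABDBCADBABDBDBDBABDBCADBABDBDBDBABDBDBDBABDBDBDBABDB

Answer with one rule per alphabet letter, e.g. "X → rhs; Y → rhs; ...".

  step 3 ⇒ step 4: DBDBABDBCADBABDBCADBABDBABDBABDB ⇒ AB·DB·AB·DB·DB·DB·AB·DB·CA·DB·AB·DB·DB·DB·AB·DB·CA·DB·AB·DB·DB·DB·AB·DB·DB·DB·AB·DB·DB·DB·AB·DB
    A ↦ DB
    B ↦ DB
    C ↦ CA
    D ↦ AB

A->DB, B->DB, C->CA, D->AB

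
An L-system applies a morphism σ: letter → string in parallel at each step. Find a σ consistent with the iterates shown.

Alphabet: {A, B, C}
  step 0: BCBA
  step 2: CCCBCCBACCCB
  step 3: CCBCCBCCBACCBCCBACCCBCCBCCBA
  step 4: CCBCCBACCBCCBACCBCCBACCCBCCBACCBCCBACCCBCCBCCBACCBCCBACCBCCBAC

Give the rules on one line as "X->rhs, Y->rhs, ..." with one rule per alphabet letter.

A->C, B->A, C->CCB

  step 3 ⇒ step 4: CCBCCBCCBACCBCCBACCCBCCBCCBA ⇒ CCB·CCB·A·CCB·CCB·A·CCB·CCB·A·C·CCB·CCB·A·CCB·CCB·A·C·CCB·CCB·CCB·A·CCB·CCB·A·CCB·CCB·A·C
    A ↦ C
    B ↦ A
    C ↦ CCB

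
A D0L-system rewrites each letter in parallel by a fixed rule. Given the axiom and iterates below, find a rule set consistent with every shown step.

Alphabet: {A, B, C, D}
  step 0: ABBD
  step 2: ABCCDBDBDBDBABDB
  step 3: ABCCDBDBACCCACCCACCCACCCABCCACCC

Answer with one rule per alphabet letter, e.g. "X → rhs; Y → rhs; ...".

  step 2 ⇒ step 3: ABCCDBDBDBDBABDB ⇒ AB·CC·DB·DB·AC·CC·AC·CC·AC·CC·AC·CC·AB·CC·AC·CC
    A ↦ AB
    B ↦ CC
    C ↦ DB
    D ↦ AC

A->AB, B->CC, C->DB, D->AC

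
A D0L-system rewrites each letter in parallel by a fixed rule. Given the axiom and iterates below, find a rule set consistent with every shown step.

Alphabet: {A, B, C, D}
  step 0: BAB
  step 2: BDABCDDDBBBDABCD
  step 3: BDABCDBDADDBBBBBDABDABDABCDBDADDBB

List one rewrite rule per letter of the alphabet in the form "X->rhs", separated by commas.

  step 2 ⇒ step 3: BDABCDDDBBBDABCD ⇒ BDA·B·CD·BDA·DDB·B·B·B·BDA·BDA·BDA·B·CD·BDA·DDB·B
    A ↦ CD
    B ↦ BDA
    C ↦ DDB
    D ↦ B

A->CD, B->BDA, C->DDB, D->B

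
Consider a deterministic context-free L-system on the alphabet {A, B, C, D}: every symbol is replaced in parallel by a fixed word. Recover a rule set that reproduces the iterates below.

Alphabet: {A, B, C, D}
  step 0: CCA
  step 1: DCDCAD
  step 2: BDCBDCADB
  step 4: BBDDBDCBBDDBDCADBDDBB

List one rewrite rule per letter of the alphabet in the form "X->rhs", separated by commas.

  step 1 ⇒ step 2: DCDCAD ⇒ B·DC·B·DC·AD·B
    A ↦ AD
    C ↦ DC
    D ↦ B
    B ↦ DD  (constrained at step 2)

A->AD, B->DD, C->DC, D->B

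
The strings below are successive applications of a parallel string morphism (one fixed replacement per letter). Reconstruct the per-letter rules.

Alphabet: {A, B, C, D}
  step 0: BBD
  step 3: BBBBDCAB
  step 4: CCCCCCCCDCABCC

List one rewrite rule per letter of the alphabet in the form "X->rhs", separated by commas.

  step 3 ⇒ step 4: BBBBDCAB ⇒ CC·CC·CC·CC·DC·A·B·CC
    A ↦ B
    B ↦ CC
    C ↦ A
    D ↦ DC

A->B, B->CC, C->A, D->DC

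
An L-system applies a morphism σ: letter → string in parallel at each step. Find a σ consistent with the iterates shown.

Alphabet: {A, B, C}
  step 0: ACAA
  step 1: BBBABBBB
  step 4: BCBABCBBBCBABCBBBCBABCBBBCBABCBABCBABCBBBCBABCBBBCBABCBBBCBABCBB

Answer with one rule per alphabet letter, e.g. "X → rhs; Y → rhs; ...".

A->BB, B->BC, C->BA

  step 0 ⇒ step 1: ACAA ⇒ BB·BA·BB·BB
    A ↦ BB
    C ↦ BA
    B ↦ BC  (constrained at step 1)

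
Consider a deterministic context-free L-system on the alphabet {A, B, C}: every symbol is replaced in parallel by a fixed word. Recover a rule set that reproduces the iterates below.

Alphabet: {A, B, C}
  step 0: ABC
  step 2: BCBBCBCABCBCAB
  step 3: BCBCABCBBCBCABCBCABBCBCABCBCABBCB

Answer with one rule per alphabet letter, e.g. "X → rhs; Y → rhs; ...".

  step 2 ⇒ step 3: BCBBCBCABCBCAB ⇒ BCB·CA·BCB·BCB·CA·BCB·CA·B·BCB·CA·BCB·CA·B·BCB
    A ↦ B
    B ↦ BCB
    C ↦ CA

A->B, B->BCB, C->CA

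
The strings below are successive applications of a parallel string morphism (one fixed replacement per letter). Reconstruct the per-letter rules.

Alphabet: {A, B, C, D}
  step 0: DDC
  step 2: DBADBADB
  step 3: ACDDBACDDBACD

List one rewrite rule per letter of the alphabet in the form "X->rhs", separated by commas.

  step 2 ⇒ step 3: DBADBADB ⇒ AC·D·DB·AC·D·DB·AC·D
    A ↦ DB
    B ↦ D
    D ↦ AC
    C ↦ A  (constrained at step 0)

A->DB, B->D, C->A, D->AC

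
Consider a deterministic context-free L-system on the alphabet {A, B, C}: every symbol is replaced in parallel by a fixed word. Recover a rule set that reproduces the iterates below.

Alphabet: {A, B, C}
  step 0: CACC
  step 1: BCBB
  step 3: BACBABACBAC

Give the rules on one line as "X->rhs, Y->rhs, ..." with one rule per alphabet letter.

  step 0 ⇒ step 1: CACC ⇒ B·C·B·B
    A ↦ C
    C ↦ B
    B ↦ BA  (constrained at step 1)

A->C, B->BA, C->B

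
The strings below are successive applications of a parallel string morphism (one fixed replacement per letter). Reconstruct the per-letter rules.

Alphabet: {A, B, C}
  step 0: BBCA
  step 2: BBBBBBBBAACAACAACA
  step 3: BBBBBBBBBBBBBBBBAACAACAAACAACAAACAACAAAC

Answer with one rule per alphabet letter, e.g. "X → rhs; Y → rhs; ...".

A->AAC, B->BB, C->A

  step 2 ⇒ step 3: BBBBBBBBAACAACAACA ⇒ BB·BB·BB·BB·BB·BB·BB·BB·AAC·AAC·A·AAC·AAC·A·AAC·AAC·A·AAC
    A ↦ AAC
    B ↦ BB
    C ↦ A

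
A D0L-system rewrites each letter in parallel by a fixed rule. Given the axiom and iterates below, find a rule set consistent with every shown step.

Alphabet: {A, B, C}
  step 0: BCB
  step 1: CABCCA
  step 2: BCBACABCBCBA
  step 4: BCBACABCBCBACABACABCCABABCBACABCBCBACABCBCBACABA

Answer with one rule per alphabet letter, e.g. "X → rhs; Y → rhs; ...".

  step 1 ⇒ step 2: CABCCA ⇒ BC·BA·CA·BC·BC·BA
    A ↦ BA
    B ↦ CA
    C ↦ BC

A->BA, B->CA, C->BC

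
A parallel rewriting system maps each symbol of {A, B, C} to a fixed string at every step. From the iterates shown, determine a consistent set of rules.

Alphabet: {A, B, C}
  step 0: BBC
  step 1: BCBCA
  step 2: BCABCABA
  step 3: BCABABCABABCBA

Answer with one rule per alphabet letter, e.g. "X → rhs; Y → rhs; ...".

  step 2 ⇒ step 3: BCABCABA ⇒ BC·A·BA·BC·A·BA·BC·BA
    A ↦ BA
    B ↦ BC
    C ↦ A

A->BA, B->BC, C->A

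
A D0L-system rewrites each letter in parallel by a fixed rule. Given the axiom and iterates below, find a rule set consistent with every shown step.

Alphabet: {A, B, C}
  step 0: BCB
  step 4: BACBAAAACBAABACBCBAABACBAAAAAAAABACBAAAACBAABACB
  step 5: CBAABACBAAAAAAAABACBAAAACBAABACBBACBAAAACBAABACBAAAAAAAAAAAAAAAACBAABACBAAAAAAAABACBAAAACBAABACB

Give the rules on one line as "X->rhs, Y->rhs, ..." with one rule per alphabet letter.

A->AA, B->CB, C->BA

  step 4 ⇒ step 5: BACBAAAACBAABACBCBAABACBAAAAAAAABACBAAAACBAABACB ⇒ CB·AA·BA·CB·AA·AA·AA·AA·BA·CB·AA·AA·CB·AA·BA·CB·BA·CB·AA·AA·CB·AA·BA·CB·AA·AA·AA·AA·AA·AA·AA·AA·CB·AA·BA·CB·AA·AA·AA·AA·BA·CB·AA·AA·CB·AA·BA·CB
    A ↦ AA
    B ↦ CB
    C ↦ BA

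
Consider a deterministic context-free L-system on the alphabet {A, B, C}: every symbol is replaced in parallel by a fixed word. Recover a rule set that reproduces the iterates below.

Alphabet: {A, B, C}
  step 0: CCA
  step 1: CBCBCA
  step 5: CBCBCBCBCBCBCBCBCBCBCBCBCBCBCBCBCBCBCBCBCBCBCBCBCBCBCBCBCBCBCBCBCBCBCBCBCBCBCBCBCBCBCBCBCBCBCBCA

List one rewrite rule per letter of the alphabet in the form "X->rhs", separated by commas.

  step 0 ⇒ step 1: CCA ⇒ CB·CB·CA
    A ↦ CA
    C ↦ CB
    B ↦ CB  (constrained at step 1)

A->CA, B->CB, C->CB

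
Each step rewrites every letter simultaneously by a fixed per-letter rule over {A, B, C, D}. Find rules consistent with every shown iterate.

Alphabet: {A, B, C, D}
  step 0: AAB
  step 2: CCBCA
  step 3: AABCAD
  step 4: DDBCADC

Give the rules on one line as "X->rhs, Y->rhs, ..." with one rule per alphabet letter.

  step 3 ⇒ step 4: AABCAD ⇒ D·D·BC·A·D·C
    A ↦ D
    B ↦ BC
    C ↦ A
    D ↦ C

A->D, B->BC, C->A, D->C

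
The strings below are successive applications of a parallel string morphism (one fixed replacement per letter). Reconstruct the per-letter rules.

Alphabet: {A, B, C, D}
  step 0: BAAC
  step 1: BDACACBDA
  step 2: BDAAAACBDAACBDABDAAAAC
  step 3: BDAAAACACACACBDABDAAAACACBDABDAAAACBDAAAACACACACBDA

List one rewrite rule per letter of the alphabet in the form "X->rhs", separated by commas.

A->AC, B->BD, C->BDA, D->AAA

  step 2 ⇒ step 3: BDAAAACBDAACBDABDAAAAC ⇒ BD·AAA·AC·AC·AC·AC·BDA·BD·AAA·AC·AC·BDA·BD·AAA·AC·BD·AAA·AC·AC·AC·AC·BDA
    A ↦ AC
    B ↦ BD
    C ↦ BDA
    D ↦ AAA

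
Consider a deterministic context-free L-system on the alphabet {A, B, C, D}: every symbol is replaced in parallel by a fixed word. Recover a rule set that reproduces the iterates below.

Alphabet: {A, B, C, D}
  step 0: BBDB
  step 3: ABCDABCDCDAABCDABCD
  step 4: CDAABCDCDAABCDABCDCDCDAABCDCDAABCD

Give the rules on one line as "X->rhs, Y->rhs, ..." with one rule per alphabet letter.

A->CD, B->A, C->AB, D->CD

  step 3 ⇒ step 4: ABCDABCDCDAABCDABCD ⇒ CD·A·AB·CD·CD·A·AB·CD·AB·CD·CD·CD·A·AB·CD·CD·A·AB·CD
    A ↦ CD
    B ↦ A
    C ↦ AB
    D ↦ CD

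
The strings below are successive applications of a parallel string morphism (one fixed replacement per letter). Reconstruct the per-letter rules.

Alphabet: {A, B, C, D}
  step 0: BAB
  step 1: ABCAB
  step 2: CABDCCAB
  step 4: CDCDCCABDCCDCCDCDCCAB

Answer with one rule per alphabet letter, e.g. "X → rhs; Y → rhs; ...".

  step 1 ⇒ step 2: ABCAB ⇒ C·AB·DC·C·AB
    A ↦ C
    B ↦ AB
    C ↦ DC
    D ↦ C  (constrained at step 2)

A->C, B->AB, C->DC, D->C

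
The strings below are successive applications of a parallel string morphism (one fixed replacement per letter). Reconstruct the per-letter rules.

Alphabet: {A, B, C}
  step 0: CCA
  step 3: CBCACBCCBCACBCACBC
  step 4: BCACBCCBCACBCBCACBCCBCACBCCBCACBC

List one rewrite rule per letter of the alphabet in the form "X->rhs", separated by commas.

A->C, B->AC, C->BC

  step 3 ⇒ step 4: CBCACBCCBCACBCACBC ⇒ BC·AC·BC·C·BC·AC·BC·BC·AC·BC·C·BC·AC·BC·C·BC·AC·BC
    A ↦ C
    B ↦ AC
    C ↦ BC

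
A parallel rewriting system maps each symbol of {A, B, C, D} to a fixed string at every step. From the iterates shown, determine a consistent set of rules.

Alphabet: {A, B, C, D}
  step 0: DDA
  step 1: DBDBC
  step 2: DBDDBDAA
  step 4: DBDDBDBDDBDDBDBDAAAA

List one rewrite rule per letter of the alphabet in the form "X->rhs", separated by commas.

A->C, B->D, C->AA, D->DB

  step 1 ⇒ step 2: DBDBC ⇒ DB·D·DB·D·AA
    B ↦ D
    C ↦ AA
    D ↦ DB
  step 0 ⇒ step 1: DDA ⇒ DB·DB·C
    A ↦ C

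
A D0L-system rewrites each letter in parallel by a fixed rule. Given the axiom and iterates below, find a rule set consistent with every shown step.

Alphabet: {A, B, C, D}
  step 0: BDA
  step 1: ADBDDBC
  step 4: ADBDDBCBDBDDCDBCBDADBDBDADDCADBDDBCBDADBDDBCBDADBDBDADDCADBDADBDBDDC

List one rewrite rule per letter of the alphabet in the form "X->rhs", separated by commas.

A->DBC, B->AD, C->DC, D->BD

  step 0 ⇒ step 1: BDA ⇒ AD·BD·DBC
    A ↦ DBC
    B ↦ AD
    D ↦ BD
    C ↦ DC  (constrained at step 1)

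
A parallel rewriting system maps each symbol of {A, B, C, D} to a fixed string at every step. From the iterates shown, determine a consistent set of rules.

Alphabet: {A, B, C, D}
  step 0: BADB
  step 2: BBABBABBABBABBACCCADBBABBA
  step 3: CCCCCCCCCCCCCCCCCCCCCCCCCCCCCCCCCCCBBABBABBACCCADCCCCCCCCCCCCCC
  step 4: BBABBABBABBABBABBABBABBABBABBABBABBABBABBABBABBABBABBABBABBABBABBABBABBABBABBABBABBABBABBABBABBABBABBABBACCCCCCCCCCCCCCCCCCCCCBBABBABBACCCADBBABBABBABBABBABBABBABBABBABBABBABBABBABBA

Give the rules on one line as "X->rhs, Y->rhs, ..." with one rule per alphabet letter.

  step 3 ⇒ step 4: CCCCCCCCCCCCCCCCCCCCCCCCCCCCCCCCCCCBBABBABBACCCADCCCCCCCCCCCCCC ⇒ BBA·BBA·BBA·BBA·BBA·BBA·BBA·BBA·BBA·BBA·BBA·BBA·BBA·BBA·BBA·BBA·BBA·BBA·BBA·BBA·BBA·BBA·BBA·BBA·BBA·BBA·BBA·BBA·BBA·BBA·BBA·BBA·BBA·BBA·BBA·CC·CC·CCC·CC·CC·CCC·CC·CC·CCC·BBA·BBA·BBA·CCC·AD·BBA·BBA·BBA·BBA·BBA·BBA·BBA·BBA·BBA·BBA·BBA·BBA·BBA·BBA
    A ↦ CCC
    B ↦ CC
    C ↦ BBA
    D ↦ AD

A->CCC, B->CC, C->BBA, D->AD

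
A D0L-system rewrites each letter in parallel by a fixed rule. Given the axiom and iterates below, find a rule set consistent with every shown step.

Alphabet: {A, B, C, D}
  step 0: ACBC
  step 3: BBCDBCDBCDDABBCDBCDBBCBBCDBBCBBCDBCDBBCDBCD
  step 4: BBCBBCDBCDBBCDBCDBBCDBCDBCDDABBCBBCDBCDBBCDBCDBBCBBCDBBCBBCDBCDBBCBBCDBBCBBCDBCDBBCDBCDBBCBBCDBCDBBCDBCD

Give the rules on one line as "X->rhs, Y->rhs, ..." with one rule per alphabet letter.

  step 3 ⇒ step 4: BBCDBCDBCDDABBCDBCDBBCBBCDBBCBBCDBCDBBCDBCD ⇒ BBC·BBC·D·BCD·BBC·D·BCD·BBC·D·BCD·BCD·DA·BBC·BBC·D·BCD·BBC·D·BCD·BBC·BBC·D·BBC·BBC·D·BCD·BBC·BBC·D·BBC·BBC·D·BCD·BBC·D·BCD·BBC·BBC·D·BCD·BBC·D·BCD
    A ↦ DA
    B ↦ BBC
    C ↦ D
    D ↦ BCD

A->DA, B->BBC, C->D, D->BCD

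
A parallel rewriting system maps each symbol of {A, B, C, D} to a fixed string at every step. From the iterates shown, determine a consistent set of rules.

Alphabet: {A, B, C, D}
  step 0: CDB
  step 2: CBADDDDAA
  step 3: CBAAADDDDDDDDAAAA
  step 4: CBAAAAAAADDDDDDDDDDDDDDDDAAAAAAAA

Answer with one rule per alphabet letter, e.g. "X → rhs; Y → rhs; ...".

A->AA, B->A, C->CB, D->DD

  step 3 ⇒ step 4: CBAAADDDDDDDDAAAA ⇒ CB·A·AA·AA·AA·DD·DD·DD·DD·DD·DD·DD·DD·AA·AA·AA·AA
    A ↦ AA
    B ↦ A
    C ↦ CB
    D ↦ DD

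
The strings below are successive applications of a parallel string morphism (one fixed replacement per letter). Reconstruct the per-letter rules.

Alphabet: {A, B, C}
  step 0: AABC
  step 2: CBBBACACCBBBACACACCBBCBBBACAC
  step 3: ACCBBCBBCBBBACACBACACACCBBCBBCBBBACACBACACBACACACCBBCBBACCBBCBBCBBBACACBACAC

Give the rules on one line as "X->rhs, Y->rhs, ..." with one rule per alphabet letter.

  step 2 ⇒ step 3: CBBBACACCBBBACACACCBBCBBBACAC ⇒ AC·CBB·CBB·CBB·BAC·AC·BAC·AC·AC·CBB·CBB·CBB·BAC·AC·BAC·AC·BAC·AC·AC·CBB·CBB·AC·CBB·CBB·CBB·BAC·AC·BAC·AC
    A ↦ BAC
    B ↦ CBB
    C ↦ AC

A->BAC, B->CBB, C->AC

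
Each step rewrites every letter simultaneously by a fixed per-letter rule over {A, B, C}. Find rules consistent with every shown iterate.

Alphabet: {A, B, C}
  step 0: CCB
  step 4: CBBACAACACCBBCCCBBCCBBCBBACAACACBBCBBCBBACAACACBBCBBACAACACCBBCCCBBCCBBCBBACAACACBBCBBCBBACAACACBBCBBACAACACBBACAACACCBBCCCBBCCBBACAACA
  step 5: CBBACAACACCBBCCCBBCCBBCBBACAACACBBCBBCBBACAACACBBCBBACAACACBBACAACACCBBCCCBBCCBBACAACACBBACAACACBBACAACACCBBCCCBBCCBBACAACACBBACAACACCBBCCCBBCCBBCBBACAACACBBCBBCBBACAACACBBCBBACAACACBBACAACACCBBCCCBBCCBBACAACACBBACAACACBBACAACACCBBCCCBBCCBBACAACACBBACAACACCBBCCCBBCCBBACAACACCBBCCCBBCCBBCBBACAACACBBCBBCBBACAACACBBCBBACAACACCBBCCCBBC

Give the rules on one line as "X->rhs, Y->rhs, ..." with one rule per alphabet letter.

  step 4 ⇒ step 5: CBBACAACACCBBCCCBBCCBBCBBACAACACBBCBBCBBACAACACBBCBBACAACACCBBCCCBBCCBBCBBACAACACBBCBBCBBACAACACBBCBBACAACACBBACAACACCBBCCCBBCCBBACAACA ⇒ CBB·ACA·ACA·C·CBB·C·C·CBB·C·CBB·CBB·ACA·ACA·CBB·CBB·CBB·ACA·ACA·CBB·CBB·ACA·ACA·CBB·ACA·ACA·C·CBB·C·C·CBB·C·CBB·ACA·ACA·CBB·ACA·ACA·CBB·ACA·ACA·C·CBB·C·C·CBB·C·CBB·ACA·ACA·CBB·ACA·ACA·C·CBB·C·C·CBB·C·CBB·CBB·ACA·ACA·CBB·CBB·CBB·ACA·ACA·CBB·CBB·ACA·ACA·CBB·ACA·ACA·C·CBB·C·C·CBB·C·CBB·ACA·ACA·CBB·ACA·ACA·CBB·ACA·ACA·C·CBB·C·C·CBB·C·CBB·ACA·ACA·CBB·ACA·ACA·C·CBB·C·C·CBB·C·CBB·ACA·ACA·C·CBB·C·C·CBB·C·CBB·CBB·ACA·ACA·CBB·CBB·CBB·ACA·ACA·CBB·CBB·ACA·ACA·C·CBB·C·C·CBB·C
    A ↦ C
    B ↦ ACA
    C ↦ CBB

A->C, B->ACA, C->CBB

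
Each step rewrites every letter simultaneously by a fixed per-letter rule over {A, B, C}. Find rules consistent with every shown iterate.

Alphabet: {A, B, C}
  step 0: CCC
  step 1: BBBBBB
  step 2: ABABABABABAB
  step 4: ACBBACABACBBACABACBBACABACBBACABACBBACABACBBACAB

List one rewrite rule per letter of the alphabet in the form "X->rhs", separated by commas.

A->AC, B->AB, C->BB

  step 1 ⇒ step 2: BBBBBB ⇒ AB·AB·AB·AB·AB·AB
    B ↦ AB
    A ↦ AC  (constrained at step 2)
  step 0 ⇒ step 1: CCC ⇒ BB·BB·BB
    C ↦ BB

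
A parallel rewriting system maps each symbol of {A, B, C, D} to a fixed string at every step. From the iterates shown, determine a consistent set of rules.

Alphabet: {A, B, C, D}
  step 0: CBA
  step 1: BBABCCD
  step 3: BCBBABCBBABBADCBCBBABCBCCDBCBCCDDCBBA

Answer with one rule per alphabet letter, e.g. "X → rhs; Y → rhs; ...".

  step 0 ⇒ step 1: CBA ⇒ BBA·BC·CD
    A ↦ CD
    B ↦ BC
    C ↦ BBA
    D ↦ DC  (constrained at step 1)

A->CD, B->BC, C->BBA, D->DC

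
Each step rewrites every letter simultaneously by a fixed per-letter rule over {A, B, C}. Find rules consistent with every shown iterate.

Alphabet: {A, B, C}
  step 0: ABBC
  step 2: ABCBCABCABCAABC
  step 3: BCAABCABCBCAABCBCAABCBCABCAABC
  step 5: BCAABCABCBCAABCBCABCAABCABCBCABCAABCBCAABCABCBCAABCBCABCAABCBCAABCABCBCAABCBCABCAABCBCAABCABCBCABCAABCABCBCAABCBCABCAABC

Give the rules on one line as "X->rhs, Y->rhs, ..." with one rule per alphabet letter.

A->BCA, B->A, C->BC

  step 2 ⇒ step 3: ABCBCABCABCAABC ⇒ BCA·A·BC·A·BC·BCA·A·BC·BCA·A·BC·BCA·BCA·A·BC
    A ↦ BCA
    B ↦ A
    C ↦ BC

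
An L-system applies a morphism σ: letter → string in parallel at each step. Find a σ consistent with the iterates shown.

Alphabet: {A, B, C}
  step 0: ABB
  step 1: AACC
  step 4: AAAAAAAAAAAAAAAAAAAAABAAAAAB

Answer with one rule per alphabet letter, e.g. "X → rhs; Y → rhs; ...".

  step 0 ⇒ step 1: ABB ⇒ AA·C·C
    A ↦ AA
    B ↦ C
    C ↦ AB  (constrained at step 1)

A->AA, B->C, C->AB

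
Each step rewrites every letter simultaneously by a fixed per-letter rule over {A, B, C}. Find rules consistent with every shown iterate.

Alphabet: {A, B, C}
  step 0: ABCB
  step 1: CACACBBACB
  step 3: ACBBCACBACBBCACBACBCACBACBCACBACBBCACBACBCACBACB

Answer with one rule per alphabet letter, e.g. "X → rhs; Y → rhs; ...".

A->CAC, B->ACB, C->B

  step 0 ⇒ step 1: ABCB ⇒ CAC·ACB·B·ACB
    A ↦ CAC
    B ↦ ACB
    C ↦ B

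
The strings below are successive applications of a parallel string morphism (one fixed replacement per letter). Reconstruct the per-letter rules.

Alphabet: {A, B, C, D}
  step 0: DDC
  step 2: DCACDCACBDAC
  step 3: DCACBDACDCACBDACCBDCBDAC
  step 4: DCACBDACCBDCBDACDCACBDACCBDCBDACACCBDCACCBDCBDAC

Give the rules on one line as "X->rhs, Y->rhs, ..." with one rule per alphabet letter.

  step 3 ⇒ step 4: DCACBDACDCACBDACCBDCBDAC ⇒ DC·AC·BD·AC·CB·DC·BD·AC·DC·AC·BD·AC·CB·DC·BD·AC·AC·CB·DC·AC·CB·DC·BD·AC
    A ↦ BD
    B ↦ CB
    C ↦ AC
    D ↦ DC

A->BD, B->CB, C->AC, D->DC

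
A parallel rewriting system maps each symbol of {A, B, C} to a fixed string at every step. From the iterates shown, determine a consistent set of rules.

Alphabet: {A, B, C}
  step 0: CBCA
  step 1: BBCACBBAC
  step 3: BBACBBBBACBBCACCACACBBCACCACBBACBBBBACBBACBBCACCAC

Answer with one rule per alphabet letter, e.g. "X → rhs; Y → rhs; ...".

  step 0 ⇒ step 1: CBCA ⇒ BB·CAC·BB·AC
    A ↦ AC
    B ↦ CAC
    C ↦ BB

A->AC, B->CAC, C->BB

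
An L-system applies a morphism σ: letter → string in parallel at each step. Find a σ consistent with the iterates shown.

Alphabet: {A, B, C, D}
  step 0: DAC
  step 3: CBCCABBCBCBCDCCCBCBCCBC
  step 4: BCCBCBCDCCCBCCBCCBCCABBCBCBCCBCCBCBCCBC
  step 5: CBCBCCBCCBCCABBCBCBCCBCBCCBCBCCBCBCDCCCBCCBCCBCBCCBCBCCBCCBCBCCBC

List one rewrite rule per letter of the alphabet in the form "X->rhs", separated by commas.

A->DC, B->C, C->BC, D->CAB

  step 4 ⇒ step 5: BCCBCBCDCCCBCCBCCBCCABBCBCBCCBCCBCBCCBC ⇒ C·BC·BC·C·BC·C·BC·CAB·BC·BC·BC·C·BC·BC·C·BC·BC·C·BC·BC·DC·C·C·BC·C·BC·C·BC·BC·C·BC·BC·C·BC·C·BC·BC·C·BC
    A ↦ DC
    B ↦ C
    C ↦ BC
    D ↦ CAB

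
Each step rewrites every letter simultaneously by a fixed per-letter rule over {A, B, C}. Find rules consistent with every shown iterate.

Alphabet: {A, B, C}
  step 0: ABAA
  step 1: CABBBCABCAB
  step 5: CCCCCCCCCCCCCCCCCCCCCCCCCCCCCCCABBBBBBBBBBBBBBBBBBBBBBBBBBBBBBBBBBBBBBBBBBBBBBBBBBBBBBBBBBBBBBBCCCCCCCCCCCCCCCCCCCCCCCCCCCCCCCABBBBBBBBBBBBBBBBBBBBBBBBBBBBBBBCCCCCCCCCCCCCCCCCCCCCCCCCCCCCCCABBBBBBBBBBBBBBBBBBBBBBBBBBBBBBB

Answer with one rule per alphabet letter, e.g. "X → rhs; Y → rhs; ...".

A->CAB, B->BB, C->CC

  step 0 ⇒ step 1: ABAA ⇒ CAB·BB·CAB·CAB
    A ↦ CAB
    B ↦ BB
    C ↦ CC  (constrained at step 1)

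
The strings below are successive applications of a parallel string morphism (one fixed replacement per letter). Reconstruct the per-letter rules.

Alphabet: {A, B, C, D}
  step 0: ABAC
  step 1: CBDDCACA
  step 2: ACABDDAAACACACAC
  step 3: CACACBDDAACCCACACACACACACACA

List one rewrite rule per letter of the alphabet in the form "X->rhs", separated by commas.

A->C, B->BDD, C->ACA, D->A

  step 2 ⇒ step 3: ACABDDAAACACACAC ⇒ C·ACA·C·BDD·A·A·C·C·C·ACA·C·ACA·C·ACA·C·ACA
    A ↦ C
    B ↦ BDD
    C ↦ ACA
    D ↦ A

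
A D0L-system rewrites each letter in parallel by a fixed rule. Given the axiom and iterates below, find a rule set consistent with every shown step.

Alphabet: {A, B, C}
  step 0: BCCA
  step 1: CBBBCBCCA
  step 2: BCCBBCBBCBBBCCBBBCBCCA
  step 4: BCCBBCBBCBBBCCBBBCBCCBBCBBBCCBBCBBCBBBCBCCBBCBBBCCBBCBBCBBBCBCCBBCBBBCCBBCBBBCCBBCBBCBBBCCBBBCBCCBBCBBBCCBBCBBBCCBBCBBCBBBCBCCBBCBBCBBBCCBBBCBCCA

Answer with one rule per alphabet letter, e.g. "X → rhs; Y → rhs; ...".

  step 1 ⇒ step 2: CBBBCBCCA ⇒ BC·CBB·CBB·CBB·BC·CBB·BC·BC·CA
    A ↦ CA
    B ↦ CBB
    C ↦ BC

A->CA, B->CBB, C->BC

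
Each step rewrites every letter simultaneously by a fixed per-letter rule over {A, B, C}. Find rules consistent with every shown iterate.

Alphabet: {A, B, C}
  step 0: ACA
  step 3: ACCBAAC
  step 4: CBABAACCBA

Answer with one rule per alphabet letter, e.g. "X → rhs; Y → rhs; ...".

A->C, B->A, C->BA

  step 3 ⇒ step 4: ACCBAAC ⇒ C·BA·BA·A·C·C·BA
    A ↦ C
    B ↦ A
    C ↦ BA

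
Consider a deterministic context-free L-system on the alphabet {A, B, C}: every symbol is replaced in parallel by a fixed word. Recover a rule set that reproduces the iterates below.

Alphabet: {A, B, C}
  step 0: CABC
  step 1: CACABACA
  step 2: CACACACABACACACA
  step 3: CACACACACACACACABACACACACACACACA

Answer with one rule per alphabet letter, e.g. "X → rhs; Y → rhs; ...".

  step 2 ⇒ step 3: CACACACABACACACA ⇒ CA·CA·CA·CA·CA·CA·CA·CA·BA·CA·CA·CA·CA·CA·CA·CA
    A ↦ CA
    B ↦ BA
    C ↦ CA

A->CA, B->BA, C->CA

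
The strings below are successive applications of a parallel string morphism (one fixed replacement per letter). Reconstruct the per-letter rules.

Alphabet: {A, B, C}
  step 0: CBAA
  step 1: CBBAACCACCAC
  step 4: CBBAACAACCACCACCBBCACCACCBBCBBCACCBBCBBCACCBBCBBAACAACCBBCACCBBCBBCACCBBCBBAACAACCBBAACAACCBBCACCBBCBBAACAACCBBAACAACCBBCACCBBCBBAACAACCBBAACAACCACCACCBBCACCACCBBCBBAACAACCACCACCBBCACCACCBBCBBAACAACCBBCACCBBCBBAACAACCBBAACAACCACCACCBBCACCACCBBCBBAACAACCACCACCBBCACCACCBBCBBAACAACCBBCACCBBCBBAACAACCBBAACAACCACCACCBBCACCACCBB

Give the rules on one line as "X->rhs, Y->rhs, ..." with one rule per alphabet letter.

A->CAC, B->AAC, C->CBB

  step 0 ⇒ step 1: CBAA ⇒ CBB·AAC·CAC·CAC
    A ↦ CAC
    B ↦ AAC
    C ↦ CBB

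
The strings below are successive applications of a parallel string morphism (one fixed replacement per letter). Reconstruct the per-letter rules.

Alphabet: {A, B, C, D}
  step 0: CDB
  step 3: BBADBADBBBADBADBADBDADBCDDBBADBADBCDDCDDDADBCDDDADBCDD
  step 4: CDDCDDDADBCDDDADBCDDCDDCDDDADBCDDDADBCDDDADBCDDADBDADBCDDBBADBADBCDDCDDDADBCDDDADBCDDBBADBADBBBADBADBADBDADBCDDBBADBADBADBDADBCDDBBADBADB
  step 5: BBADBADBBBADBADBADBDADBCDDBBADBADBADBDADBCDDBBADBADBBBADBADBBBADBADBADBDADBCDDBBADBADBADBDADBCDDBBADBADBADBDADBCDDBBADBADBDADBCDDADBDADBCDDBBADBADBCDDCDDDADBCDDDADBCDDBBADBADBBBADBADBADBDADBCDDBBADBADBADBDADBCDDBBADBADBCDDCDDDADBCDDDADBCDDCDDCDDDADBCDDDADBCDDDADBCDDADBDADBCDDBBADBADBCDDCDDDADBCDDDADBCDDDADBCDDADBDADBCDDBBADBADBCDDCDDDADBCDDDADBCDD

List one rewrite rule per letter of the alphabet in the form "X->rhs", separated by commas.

A->D, B->CDD, C->BB, D->ADB

  step 4 ⇒ step 5: CDDCDDDADBCDDDADBCDDCDDCDDDADBCDDDADBCDDDADBCDDADBDADBCDDBBADBADBCDDCDDDADBCDDDADBCDDBBADBADBBBADBADBADBDADBCDDBBADBADBADBDADBCDDBBADBADB ⇒ BB·ADB·ADB·BB·ADB·ADB·ADB·D·ADB·CDD·BB·ADB·ADB·ADB·D·ADB·CDD·BB·ADB·ADB·BB·ADB·ADB·BB·ADB·ADB·ADB·D·ADB·CDD·BB·ADB·ADB·ADB·D·ADB·CDD·BB·ADB·ADB·ADB·D·ADB·CDD·BB·ADB·ADB·D·ADB·CDD·ADB·D·ADB·CDD·BB·ADB·ADB·CDD·CDD·D·ADB·CDD·D·ADB·CDD·BB·ADB·ADB·BB·ADB·ADB·ADB·D·ADB·CDD·BB·ADB·ADB·ADB·D·ADB·CDD·BB·ADB·ADB·CDD·CDD·D·ADB·CDD·D·ADB·CDD·CDD·CDD·D·ADB·CDD·D·ADB·CDD·D·ADB·CDD·ADB·D·ADB·CDD·BB·ADB·ADB·CDD·CDD·D·ADB·CDD·D·ADB·CDD·D·ADB·CDD·ADB·D·ADB·CDD·BB·ADB·ADB·CDD·CDD·D·ADB·CDD·D·ADB·CDD
    A ↦ D
    B ↦ CDD
    C ↦ BB
    D ↦ ADB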